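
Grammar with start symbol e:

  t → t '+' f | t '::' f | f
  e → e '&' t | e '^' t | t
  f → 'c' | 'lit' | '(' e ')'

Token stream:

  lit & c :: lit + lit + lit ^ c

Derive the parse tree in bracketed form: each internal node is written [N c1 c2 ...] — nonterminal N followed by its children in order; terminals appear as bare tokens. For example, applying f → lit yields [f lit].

[e [e [e [t [f lit]]] & [t [t [t [t [f c]] :: [f lit]] + [f lit]] + [f lit]]] ^ [t [f c]]]

e
e ^ t
e & t ^ t
t & t ^ t
f & t ^ t
lit & t ^ t
lit & t + f ^ t
lit & t + f + f ^ t
lit & t :: f + f + f ^ t
lit & f :: f + f + f ^ t
lit & c :: f + f + f ^ t
lit & c :: lit + f + f ^ t
lit & c :: lit + lit + f ^ t
lit & c :: lit + lit + lit ^ t
lit & c :: lit + lit + lit ^ f
lit & c :: lit + lit + lit ^ c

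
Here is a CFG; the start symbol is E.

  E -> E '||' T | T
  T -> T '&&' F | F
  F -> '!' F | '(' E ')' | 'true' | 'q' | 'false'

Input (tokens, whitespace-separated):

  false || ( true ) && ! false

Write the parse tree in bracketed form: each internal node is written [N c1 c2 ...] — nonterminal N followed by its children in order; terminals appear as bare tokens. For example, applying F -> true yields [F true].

[E [E [T [F false]]] || [T [T [F ( [E [T [F true]]] )]] && [F ! [F false]]]]

E
E || T
T || T
F || T
false || T
false || T && F
false || F && F
false || ( E ) && F
false || ( T ) && F
false || ( F ) && F
false || ( true ) && F
false || ( true ) && ! F
false || ( true ) && ! false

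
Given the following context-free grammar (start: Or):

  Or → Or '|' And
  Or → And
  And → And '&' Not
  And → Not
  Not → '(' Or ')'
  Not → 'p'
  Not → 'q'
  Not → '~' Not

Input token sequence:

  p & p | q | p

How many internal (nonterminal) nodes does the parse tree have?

11

[Or [Or [Or [And [And [Not p]] & [Not p]]] | [And [Not q]]] | [And [Not p]]]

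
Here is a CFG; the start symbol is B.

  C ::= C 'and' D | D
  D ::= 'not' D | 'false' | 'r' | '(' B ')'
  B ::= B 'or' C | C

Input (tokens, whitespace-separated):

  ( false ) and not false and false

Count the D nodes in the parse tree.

[B [C [C [C [D ( [B [C [D false]]] )]] and [D not [D false]]] and [D false]]]

5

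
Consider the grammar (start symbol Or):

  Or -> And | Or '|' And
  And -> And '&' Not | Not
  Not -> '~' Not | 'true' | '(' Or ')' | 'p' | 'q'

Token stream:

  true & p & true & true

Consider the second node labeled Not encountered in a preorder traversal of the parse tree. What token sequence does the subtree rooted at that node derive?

p

[Or [And [And [And [And [Not true]] & [Not p]] & [Not true]] & [Not true]]]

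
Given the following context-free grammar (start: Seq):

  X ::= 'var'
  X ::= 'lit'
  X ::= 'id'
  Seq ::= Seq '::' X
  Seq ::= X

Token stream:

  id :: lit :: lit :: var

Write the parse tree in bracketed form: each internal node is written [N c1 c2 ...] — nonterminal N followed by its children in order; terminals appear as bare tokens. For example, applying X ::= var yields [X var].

[Seq [Seq [Seq [Seq [X id]] :: [X lit]] :: [X lit]] :: [X var]]

Seq
Seq :: X
Seq :: X :: X
Seq :: X :: X :: X
X :: X :: X :: X
id :: X :: X :: X
id :: lit :: X :: X
id :: lit :: lit :: X
id :: lit :: lit :: var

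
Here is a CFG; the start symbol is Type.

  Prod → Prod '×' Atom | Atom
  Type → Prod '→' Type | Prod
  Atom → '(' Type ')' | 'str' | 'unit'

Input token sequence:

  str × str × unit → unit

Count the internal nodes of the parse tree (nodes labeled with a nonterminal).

[Type [Prod [Prod [Prod [Atom str]] × [Atom str]] × [Atom unit]] → [Type [Prod [Atom unit]]]]

10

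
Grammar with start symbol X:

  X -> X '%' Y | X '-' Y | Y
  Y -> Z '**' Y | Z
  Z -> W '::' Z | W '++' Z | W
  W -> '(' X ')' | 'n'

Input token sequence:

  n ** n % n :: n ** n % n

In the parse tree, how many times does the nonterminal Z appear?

[X [X [X [Y [Z [W n]] ** [Y [Z [W n]]]]] % [Y [Z [W n] :: [Z [W n]]] ** [Y [Z [W n]]]]] % [Y [Z [W n]]]]

6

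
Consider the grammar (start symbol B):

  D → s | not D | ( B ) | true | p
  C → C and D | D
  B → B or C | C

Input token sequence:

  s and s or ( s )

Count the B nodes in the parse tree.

[B [B [C [C [D s]] and [D s]]] or [C [D ( [B [C [D s]]] )]]]

3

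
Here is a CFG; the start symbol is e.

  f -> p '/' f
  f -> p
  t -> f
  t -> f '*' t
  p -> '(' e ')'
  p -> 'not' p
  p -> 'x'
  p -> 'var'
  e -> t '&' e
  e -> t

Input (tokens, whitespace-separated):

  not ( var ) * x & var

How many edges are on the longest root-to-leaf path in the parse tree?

9

[e [t [f [p not [p ( [e [t [f [p var]]]] )]]] * [t [f [p x]]]] & [e [t [f [p var]]]]]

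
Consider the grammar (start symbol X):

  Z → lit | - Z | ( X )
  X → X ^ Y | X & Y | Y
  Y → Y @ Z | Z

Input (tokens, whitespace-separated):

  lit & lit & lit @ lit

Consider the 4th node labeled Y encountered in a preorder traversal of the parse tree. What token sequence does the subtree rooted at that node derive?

lit

[X [X [X [Y [Z lit]]] & [Y [Z lit]]] & [Y [Y [Z lit]] @ [Z lit]]]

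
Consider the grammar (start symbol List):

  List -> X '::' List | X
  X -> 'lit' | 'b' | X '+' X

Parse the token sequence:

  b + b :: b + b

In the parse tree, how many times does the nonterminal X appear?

6

[List [X [X b] + [X b]] :: [List [X [X b] + [X b]]]]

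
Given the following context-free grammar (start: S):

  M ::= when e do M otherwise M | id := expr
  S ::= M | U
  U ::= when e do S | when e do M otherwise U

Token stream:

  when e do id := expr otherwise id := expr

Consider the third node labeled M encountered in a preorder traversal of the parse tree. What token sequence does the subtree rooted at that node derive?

id := expr

[S [M when e do [M id := expr] otherwise [M id := expr]]]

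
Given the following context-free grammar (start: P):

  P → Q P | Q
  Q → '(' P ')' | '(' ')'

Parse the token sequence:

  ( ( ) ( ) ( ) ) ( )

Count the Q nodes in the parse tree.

[P [Q ( [P [Q ( )] [P [Q ( )] [P [Q ( )]]]] )] [P [Q ( )]]]

5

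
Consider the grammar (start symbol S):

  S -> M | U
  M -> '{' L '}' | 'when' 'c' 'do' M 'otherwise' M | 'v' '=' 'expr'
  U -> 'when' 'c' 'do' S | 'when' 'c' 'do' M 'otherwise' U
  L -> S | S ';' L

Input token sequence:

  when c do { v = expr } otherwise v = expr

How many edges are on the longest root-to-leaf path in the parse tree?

[S [M when c do [M { [L [S [M v = expr]]] }] otherwise [M v = expr]]]

6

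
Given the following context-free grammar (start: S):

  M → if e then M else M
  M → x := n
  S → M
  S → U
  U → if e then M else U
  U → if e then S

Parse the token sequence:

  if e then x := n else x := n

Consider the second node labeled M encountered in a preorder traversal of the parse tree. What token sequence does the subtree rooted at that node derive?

[S [M if e then [M x := n] else [M x := n]]]

x := n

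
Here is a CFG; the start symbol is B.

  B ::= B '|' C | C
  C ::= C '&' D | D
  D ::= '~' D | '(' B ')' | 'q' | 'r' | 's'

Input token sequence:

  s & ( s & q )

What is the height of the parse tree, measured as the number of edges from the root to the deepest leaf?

[B [C [C [D s]] & [D ( [B [C [C [D s]] & [D q]]] )]]]

7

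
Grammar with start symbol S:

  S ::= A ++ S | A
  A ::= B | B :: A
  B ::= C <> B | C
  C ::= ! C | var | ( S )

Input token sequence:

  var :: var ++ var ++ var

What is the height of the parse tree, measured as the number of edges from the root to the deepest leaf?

[S [A [B [C var]] :: [A [B [C var]]]] ++ [S [A [B [C var]]] ++ [S [A [B [C var]]]]]]

6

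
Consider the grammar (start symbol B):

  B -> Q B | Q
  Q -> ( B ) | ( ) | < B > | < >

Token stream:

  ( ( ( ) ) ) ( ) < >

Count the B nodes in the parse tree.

5

[B [Q ( [B [Q ( [B [Q ( )]] )]] )] [B [Q ( )] [B [Q < >]]]]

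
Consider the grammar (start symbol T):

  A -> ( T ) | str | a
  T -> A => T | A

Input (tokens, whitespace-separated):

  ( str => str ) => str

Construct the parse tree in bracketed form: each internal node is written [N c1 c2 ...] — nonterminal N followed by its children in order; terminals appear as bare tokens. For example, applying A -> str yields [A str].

T
A => T
( T ) => T
( A => T ) => T
( str => T ) => T
( str => A ) => T
( str => str ) => T
( str => str ) => A
( str => str ) => str

[T [A ( [T [A str] => [T [A str]]] )] => [T [A str]]]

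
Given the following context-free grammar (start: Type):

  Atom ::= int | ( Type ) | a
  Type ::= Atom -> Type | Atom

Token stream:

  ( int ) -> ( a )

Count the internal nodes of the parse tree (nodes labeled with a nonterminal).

8

[Type [Atom ( [Type [Atom int]] )] -> [Type [Atom ( [Type [Atom a]] )]]]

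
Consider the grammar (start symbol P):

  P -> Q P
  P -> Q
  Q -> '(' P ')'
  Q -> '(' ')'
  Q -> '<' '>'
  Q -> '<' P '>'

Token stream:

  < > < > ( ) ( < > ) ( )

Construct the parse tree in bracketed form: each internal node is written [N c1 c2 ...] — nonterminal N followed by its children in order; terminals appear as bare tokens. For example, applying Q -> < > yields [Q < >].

[P [Q < >] [P [Q < >] [P [Q ( )] [P [Q ( [P [Q < >]] )] [P [Q ( )]]]]]]

P
Q P
< > P
< > Q P
< > < > P
< > < > Q P
< > < > ( ) P
< > < > ( ) Q P
< > < > ( ) ( P ) P
< > < > ( ) ( Q ) P
< > < > ( ) ( < > ) P
< > < > ( ) ( < > ) Q
< > < > ( ) ( < > ) ( )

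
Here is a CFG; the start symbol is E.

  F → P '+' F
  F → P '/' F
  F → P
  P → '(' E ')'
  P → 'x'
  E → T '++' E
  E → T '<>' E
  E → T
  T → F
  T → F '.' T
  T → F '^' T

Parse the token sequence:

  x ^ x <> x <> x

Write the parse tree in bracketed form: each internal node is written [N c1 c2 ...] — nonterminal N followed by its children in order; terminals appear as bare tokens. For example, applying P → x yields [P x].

E
T <> E
F ^ T <> E
P ^ T <> E
x ^ T <> E
x ^ F <> E
x ^ P <> E
x ^ x <> E
x ^ x <> T <> E
x ^ x <> F <> E
x ^ x <> P <> E
x ^ x <> x <> E
x ^ x <> x <> T
x ^ x <> x <> F
x ^ x <> x <> P
x ^ x <> x <> x

[E [T [F [P x]] ^ [T [F [P x]]]] <> [E [T [F [P x]]] <> [E [T [F [P x]]]]]]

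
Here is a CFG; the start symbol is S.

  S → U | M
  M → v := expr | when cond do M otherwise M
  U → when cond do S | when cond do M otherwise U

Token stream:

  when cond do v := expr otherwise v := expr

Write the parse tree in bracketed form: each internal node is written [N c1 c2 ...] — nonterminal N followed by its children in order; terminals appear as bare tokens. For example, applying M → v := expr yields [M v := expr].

[S [M when cond do [M v := expr] otherwise [M v := expr]]]

S
M
when cond do M otherwise M
when cond do v := expr otherwise M
when cond do v := expr otherwise v := expr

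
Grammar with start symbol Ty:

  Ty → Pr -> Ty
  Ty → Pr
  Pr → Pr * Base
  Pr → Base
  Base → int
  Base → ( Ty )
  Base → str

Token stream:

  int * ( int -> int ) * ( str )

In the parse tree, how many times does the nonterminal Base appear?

[Ty [Pr [Pr [Pr [Base int]] * [Base ( [Ty [Pr [Base int]] -> [Ty [Pr [Base int]]]] )]] * [Base ( [Ty [Pr [Base str]]] )]]]

6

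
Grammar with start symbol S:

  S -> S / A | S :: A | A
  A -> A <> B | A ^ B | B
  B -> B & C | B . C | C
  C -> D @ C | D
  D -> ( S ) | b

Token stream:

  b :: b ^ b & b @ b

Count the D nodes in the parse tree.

[S [S [A [B [C [D b]]]]] :: [A [A [B [C [D b]]]] ^ [B [B [C [D b]]] & [C [D b] @ [C [D b]]]]]]

5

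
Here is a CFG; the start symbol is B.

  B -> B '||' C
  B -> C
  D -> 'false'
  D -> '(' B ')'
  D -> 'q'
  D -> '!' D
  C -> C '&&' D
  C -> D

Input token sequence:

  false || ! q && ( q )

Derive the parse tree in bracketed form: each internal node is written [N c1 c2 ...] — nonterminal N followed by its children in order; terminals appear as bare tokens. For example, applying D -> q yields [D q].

[B [B [C [D false]]] || [C [C [D ! [D q]]] && [D ( [B [C [D q]]] )]]]

B
B || C
C || C
D || C
false || C
false || C && D
false || D && D
false || ! D && D
false || ! q && D
false || ! q && ( B )
false || ! q && ( C )
false || ! q && ( D )
false || ! q && ( q )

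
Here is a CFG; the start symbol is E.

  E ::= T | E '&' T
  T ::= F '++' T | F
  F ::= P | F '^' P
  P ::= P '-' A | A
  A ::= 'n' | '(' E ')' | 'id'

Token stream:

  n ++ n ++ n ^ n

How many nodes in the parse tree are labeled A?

4

[E [T [F [P [A n]]] ++ [T [F [P [A n]]] ++ [T [F [F [P [A n]]] ^ [P [A n]]]]]]]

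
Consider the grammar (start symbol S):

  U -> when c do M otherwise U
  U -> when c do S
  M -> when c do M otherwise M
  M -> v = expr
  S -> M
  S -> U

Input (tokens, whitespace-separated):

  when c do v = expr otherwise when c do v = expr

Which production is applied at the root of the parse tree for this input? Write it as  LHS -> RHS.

[S [U when c do [M v = expr] otherwise [U when c do [S [M v = expr]]]]]

S -> U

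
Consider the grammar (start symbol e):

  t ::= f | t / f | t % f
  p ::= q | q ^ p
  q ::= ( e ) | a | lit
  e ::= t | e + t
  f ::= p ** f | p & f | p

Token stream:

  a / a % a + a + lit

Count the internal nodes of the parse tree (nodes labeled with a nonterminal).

23

[e [e [e [t [t [t [f [p [q a]]]] / [f [p [q a]]]] % [f [p [q a]]]]] + [t [f [p [q a]]]]] + [t [f [p [q lit]]]]]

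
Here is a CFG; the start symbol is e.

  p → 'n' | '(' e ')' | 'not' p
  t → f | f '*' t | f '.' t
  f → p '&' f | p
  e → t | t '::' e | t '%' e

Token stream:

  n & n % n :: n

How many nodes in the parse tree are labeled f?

[e [t [f [p n] & [f [p n]]]] % [e [t [f [p n]]] :: [e [t [f [p n]]]]]]

4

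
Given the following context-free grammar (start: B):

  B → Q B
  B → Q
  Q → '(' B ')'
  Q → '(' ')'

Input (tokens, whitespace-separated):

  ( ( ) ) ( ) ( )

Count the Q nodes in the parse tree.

4

[B [Q ( [B [Q ( )]] )] [B [Q ( )] [B [Q ( )]]]]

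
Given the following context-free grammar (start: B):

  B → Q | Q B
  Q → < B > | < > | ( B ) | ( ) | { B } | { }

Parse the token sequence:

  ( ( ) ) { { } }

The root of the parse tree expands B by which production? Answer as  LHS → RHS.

B → Q B

[B [Q ( [B [Q ( )]] )] [B [Q { [B [Q { }]] }]]]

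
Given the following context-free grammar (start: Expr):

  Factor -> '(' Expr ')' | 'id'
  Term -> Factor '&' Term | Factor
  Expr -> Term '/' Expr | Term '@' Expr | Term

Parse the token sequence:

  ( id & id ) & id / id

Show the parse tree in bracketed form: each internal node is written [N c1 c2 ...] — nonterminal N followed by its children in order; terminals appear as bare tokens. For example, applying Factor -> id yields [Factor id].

[Expr [Term [Factor ( [Expr [Term [Factor id] & [Term [Factor id]]]] )] & [Term [Factor id]]] / [Expr [Term [Factor id]]]]

Expr
Term / Expr
Factor & Term / Expr
( Expr ) & Term / Expr
( Term ) & Term / Expr
( Factor & Term ) & Term / Expr
( id & Term ) & Term / Expr
( id & Factor ) & Term / Expr
( id & id ) & Term / Expr
( id & id ) & Factor / Expr
( id & id ) & id / Expr
( id & id ) & id / Term
( id & id ) & id / Factor
( id & id ) & id / id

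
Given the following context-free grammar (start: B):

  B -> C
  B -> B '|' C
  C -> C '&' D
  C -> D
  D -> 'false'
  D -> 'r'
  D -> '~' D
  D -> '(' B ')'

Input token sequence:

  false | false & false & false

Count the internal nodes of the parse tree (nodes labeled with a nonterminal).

10

[B [B [C [D false]]] | [C [C [C [D false]] & [D false]] & [D false]]]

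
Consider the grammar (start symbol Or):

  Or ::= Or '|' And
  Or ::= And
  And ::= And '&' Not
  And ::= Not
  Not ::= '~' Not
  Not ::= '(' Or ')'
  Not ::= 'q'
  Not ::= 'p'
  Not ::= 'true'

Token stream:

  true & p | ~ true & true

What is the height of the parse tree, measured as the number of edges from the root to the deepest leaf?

5

[Or [Or [And [And [Not true]] & [Not p]]] | [And [And [Not ~ [Not true]]] & [Not true]]]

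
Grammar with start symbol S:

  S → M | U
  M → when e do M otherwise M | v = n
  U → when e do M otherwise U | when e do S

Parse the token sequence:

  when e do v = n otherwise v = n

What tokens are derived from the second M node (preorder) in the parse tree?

[S [M when e do [M v = n] otherwise [M v = n]]]

v = n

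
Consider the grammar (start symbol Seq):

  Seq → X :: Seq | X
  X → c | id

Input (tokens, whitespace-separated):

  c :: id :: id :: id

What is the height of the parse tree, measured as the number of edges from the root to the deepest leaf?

[Seq [X c] :: [Seq [X id] :: [Seq [X id] :: [Seq [X id]]]]]

5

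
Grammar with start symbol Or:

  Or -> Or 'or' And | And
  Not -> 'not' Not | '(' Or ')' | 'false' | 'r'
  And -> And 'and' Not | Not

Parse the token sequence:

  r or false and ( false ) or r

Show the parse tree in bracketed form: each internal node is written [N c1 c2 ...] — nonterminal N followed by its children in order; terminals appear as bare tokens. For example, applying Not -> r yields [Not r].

[Or [Or [Or [And [Not r]]] or [And [And [Not false]] and [Not ( [Or [And [Not false]]] )]]] or [And [Not r]]]

Or
Or or And
Or or And or And
And or And or And
Not or And or And
r or And or And
r or And and Not or And
r or Not and Not or And
r or false and Not or And
r or false and ( Or ) or And
r or false and ( And ) or And
r or false and ( Not ) or And
r or false and ( false ) or And
r or false and ( false ) or Not
r or false and ( false ) or r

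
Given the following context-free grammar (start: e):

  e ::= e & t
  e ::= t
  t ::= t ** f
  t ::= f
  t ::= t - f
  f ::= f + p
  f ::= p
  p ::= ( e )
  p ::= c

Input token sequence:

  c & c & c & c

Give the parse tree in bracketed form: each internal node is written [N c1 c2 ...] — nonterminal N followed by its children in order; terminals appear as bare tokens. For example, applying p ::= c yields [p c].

e
e & t
e & t & t
e & t & t & t
t & t & t & t
f & t & t & t
p & t & t & t
c & t & t & t
c & f & t & t
c & p & t & t
c & c & t & t
c & c & f & t
c & c & p & t
c & c & c & t
c & c & c & f
c & c & c & p
c & c & c & c

[e [e [e [e [t [f [p c]]]] & [t [f [p c]]]] & [t [f [p c]]]] & [t [f [p c]]]]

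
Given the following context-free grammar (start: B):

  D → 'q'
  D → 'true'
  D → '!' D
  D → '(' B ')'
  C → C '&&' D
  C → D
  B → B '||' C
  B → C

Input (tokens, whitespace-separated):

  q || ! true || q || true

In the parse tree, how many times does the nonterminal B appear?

[B [B [B [B [C [D q]]] || [C [D ! [D true]]]] || [C [D q]]] || [C [D true]]]

4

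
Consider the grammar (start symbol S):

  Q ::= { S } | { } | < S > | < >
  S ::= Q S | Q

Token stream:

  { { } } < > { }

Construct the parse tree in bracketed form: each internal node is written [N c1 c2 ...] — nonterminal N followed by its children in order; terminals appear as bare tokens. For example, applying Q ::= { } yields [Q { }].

[S [Q { [S [Q { }]] }] [S [Q < >] [S [Q { }]]]]

S
Q S
{ S } S
{ Q } S
{ { } } S
{ { } } Q S
{ { } } < > S
{ { } } < > Q
{ { } } < > { }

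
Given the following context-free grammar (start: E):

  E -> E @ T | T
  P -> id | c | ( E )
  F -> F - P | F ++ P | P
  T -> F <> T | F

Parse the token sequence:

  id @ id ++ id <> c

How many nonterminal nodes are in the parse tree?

13

[E [E [T [F [P id]]]] @ [T [F [F [P id]] ++ [P id]] <> [T [F [P c]]]]]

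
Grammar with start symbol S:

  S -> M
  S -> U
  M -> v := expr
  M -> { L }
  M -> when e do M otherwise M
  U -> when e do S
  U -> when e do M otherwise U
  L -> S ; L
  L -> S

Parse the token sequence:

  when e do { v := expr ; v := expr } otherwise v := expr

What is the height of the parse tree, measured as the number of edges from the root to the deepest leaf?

[S [M when e do [M { [L [S [M v := expr]] ; [L [S [M v := expr]]]] }] otherwise [M v := expr]]]

7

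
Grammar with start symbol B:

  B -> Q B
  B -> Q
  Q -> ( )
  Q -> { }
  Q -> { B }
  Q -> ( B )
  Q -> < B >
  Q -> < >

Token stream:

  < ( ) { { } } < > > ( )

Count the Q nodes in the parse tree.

[B [Q < [B [Q ( )] [B [Q { [B [Q { }]] }] [B [Q < >]]]] >] [B [Q ( )]]]

6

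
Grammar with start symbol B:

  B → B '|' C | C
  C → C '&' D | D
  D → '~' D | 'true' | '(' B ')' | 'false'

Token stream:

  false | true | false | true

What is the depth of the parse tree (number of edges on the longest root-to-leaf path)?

6

[B [B [B [B [C [D false]]] | [C [D true]]] | [C [D false]]] | [C [D true]]]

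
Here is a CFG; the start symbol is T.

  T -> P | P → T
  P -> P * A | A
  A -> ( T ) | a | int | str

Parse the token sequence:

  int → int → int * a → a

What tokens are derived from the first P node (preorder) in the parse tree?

[T [P [A int]] → [T [P [A int]] → [T [P [P [A int]] * [A a]] → [T [P [A a]]]]]]

int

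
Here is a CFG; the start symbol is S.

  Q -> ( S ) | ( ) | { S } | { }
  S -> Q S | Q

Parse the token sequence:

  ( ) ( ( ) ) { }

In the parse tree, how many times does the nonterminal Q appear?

4

[S [Q ( )] [S [Q ( [S [Q ( )]] )] [S [Q { }]]]]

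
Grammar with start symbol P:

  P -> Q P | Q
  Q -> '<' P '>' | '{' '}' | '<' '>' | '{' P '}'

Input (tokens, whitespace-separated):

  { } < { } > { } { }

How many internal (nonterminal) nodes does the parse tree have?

10

[P [Q { }] [P [Q < [P [Q { }]] >] [P [Q { }] [P [Q { }]]]]]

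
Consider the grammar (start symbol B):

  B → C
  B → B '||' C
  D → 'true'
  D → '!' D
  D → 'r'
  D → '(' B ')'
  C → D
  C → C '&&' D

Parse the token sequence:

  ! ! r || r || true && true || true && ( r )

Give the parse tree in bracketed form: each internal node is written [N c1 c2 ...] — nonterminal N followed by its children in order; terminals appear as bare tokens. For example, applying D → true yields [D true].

[B [B [B [B [C [D ! [D ! [D r]]]]] || [C [D r]]] || [C [C [D true]] && [D true]]] || [C [C [D true]] && [D ( [B [C [D r]]] )]]]

B
B || C
B || C || C
B || C || C || C
C || C || C || C
D || C || C || C
! D || C || C || C
! ! D || C || C || C
! ! r || C || C || C
! ! r || D || C || C
! ! r || r || C || C
! ! r || r || C && D || C
! ! r || r || D && D || C
! ! r || r || true && D || C
! ! r || r || true && true || C
! ! r || r || true && true || C && D
! ! r || r || true && true || D && D
! ! r || r || true && true || true && D
! ! r || r || true && true || true && ( B )
! ! r || r || true && true || true && ( C )
! ! r || r || true && true || true && ( D )
! ! r || r || true && true || true && ( r )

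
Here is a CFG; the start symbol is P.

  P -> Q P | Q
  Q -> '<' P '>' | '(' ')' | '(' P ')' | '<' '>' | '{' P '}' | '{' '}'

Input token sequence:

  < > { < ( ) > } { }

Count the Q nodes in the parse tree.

[P [Q < >] [P [Q { [P [Q < [P [Q ( )]] >]] }] [P [Q { }]]]]

5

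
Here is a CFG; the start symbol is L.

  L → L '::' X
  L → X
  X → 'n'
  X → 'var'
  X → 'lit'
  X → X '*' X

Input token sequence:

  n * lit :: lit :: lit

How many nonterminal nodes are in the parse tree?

8

[L [L [L [X [X n] * [X lit]]] :: [X lit]] :: [X lit]]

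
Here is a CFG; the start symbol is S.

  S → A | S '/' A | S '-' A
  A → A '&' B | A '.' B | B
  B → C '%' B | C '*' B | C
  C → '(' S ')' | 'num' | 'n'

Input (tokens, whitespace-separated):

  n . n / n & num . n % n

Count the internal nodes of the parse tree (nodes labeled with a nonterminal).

19

[S [S [A [A [B [C n]]] . [B [C n]]]] / [A [A [A [B [C n]]] & [B [C num]]] . [B [C n] % [B [C n]]]]]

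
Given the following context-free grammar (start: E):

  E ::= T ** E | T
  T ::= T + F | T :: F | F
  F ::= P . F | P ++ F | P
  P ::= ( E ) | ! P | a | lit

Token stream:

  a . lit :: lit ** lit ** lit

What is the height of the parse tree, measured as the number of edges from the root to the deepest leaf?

6

[E [T [T [F [P a] . [F [P lit]]]] :: [F [P lit]]] ** [E [T [F [P lit]]] ** [E [T [F [P lit]]]]]]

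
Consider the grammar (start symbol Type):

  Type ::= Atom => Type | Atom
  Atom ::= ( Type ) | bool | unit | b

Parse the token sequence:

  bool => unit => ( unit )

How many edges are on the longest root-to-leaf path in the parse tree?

6

[Type [Atom bool] => [Type [Atom unit] => [Type [Atom ( [Type [Atom unit]] )]]]]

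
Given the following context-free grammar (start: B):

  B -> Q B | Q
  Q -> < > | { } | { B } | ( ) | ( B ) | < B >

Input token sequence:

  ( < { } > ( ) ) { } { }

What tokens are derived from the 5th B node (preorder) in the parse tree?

[B [Q ( [B [Q < [B [Q { }]] >] [B [Q ( )]]] )] [B [Q { }] [B [Q { }]]]]

{ } { }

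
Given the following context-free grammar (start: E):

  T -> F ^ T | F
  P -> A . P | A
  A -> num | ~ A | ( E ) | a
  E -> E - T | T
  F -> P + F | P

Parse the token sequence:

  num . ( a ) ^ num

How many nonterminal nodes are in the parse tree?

16

[E [T [F [P [A num] . [P [A ( [E [T [F [P [A a]]]]] )]]]] ^ [T [F [P [A num]]]]]]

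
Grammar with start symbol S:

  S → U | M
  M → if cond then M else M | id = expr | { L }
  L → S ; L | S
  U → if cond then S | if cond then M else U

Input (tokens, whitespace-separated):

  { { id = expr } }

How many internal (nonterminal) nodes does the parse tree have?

8

[S [M { [L [S [M { [L [S [M id = expr]]] }]]] }]]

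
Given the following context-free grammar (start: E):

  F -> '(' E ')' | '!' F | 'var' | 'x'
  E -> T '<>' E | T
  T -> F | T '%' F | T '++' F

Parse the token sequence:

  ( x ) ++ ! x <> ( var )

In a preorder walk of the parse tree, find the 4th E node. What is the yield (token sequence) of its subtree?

[E [T [T [F ( [E [T [F x]]] )]] ++ [F ! [F x]]] <> [E [T [F ( [E [T [F var]]] )]]]]

var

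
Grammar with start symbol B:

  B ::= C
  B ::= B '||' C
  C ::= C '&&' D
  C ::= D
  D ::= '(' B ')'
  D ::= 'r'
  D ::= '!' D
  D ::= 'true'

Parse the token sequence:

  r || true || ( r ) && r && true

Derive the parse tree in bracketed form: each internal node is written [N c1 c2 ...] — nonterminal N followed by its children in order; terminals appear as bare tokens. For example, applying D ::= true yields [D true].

[B [B [B [C [D r]]] || [C [D true]]] || [C [C [C [D ( [B [C [D r]]] )]] && [D r]] && [D true]]]

B
B || C
B || C || C
C || C || C
D || C || C
r || C || C
r || D || C
r || true || C
r || true || C && D
r || true || C && D && D
r || true || D && D && D
r || true || ( B ) && D && D
r || true || ( C ) && D && D
r || true || ( D ) && D && D
r || true || ( r ) && D && D
r || true || ( r ) && r && D
r || true || ( r ) && r && true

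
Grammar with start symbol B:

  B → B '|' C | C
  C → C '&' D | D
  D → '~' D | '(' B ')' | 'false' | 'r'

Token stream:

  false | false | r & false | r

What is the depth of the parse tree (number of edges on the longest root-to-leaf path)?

6

[B [B [B [B [C [D false]]] | [C [D false]]] | [C [C [D r]] & [D false]]] | [C [D r]]]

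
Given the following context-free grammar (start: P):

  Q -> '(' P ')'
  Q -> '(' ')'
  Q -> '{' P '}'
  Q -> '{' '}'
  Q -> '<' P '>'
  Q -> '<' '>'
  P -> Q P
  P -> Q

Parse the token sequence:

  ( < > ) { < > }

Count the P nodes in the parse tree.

4

[P [Q ( [P [Q < >]] )] [P [Q { [P [Q < >]] }]]]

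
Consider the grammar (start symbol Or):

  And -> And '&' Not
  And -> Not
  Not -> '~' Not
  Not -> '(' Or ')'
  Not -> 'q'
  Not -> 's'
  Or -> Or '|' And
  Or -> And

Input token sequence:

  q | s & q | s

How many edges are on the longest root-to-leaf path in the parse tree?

[Or [Or [Or [And [Not q]]] | [And [And [Not s]] & [Not q]]] | [And [Not s]]]

5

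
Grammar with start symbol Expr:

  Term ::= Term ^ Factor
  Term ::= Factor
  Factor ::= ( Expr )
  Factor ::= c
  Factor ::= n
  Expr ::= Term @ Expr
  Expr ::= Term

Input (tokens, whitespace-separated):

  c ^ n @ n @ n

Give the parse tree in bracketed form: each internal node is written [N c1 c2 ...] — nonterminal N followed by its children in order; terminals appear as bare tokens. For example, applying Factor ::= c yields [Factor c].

Expr
Term @ Expr
Term ^ Factor @ Expr
Factor ^ Factor @ Expr
c ^ Factor @ Expr
c ^ n @ Expr
c ^ n @ Term @ Expr
c ^ n @ Factor @ Expr
c ^ n @ n @ Expr
c ^ n @ n @ Term
c ^ n @ n @ Factor
c ^ n @ n @ n

[Expr [Term [Term [Factor c]] ^ [Factor n]] @ [Expr [Term [Factor n]] @ [Expr [Term [Factor n]]]]]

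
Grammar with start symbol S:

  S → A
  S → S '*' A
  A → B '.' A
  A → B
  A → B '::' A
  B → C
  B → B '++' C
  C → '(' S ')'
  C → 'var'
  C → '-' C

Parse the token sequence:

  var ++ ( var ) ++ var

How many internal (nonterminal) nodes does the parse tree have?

12

[S [A [B [B [B [C var]] ++ [C ( [S [A [B [C var]]]] )]] ++ [C var]]]]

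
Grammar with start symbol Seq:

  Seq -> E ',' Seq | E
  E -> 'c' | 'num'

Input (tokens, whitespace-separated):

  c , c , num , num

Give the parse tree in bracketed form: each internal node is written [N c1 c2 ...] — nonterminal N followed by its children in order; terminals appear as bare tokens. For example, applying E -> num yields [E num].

Seq
E , Seq
c , Seq
c , E , Seq
c , c , Seq
c , c , E , Seq
c , c , num , Seq
c , c , num , E
c , c , num , num

[Seq [E c] , [Seq [E c] , [Seq [E num] , [Seq [E num]]]]]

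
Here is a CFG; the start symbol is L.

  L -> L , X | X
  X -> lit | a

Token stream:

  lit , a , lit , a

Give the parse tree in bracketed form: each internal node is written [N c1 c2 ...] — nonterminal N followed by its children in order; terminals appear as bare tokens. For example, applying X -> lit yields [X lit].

[L [L [L [L [X lit]] , [X a]] , [X lit]] , [X a]]

L
L , X
L , X , X
L , X , X , X
X , X , X , X
lit , X , X , X
lit , a , X , X
lit , a , lit , X
lit , a , lit , a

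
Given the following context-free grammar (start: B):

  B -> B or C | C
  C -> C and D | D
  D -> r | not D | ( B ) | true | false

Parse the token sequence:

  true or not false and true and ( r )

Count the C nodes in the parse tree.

[B [B [C [D true]]] or [C [C [C [D not [D false]]] and [D true]] and [D ( [B [C [D r]]] )]]]

5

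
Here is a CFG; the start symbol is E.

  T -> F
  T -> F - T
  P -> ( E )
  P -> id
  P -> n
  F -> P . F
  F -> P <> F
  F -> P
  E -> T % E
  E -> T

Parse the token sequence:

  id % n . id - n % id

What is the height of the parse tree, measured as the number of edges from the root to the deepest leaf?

[E [T [F [P id]]] % [E [T [F [P n] . [F [P id]]] - [T [F [P n]]]] % [E [T [F [P id]]]]]]

6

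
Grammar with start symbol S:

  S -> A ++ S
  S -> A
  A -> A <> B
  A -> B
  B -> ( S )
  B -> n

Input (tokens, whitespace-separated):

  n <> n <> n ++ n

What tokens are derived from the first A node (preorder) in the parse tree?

n <> n <> n

[S [A [A [A [B n]] <> [B n]] <> [B n]] ++ [S [A [B n]]]]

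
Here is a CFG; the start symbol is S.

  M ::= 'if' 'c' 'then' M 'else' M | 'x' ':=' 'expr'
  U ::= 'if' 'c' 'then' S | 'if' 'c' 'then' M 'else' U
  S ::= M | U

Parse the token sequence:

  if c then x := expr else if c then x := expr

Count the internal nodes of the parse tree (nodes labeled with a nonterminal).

6

[S [U if c then [M x := expr] else [U if c then [S [M x := expr]]]]]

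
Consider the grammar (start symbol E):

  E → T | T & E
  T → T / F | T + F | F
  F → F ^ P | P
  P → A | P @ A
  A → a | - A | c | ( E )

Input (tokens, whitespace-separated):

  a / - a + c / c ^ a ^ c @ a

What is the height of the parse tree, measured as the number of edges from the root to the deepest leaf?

[E [T [T [T [T [F [P [A a]]]] / [F [P [A - [A a]]]]] + [F [P [A c]]]] / [F [F [F [P [A c]]] ^ [P [A a]]] ^ [P [P [A c]] @ [A a]]]]]

8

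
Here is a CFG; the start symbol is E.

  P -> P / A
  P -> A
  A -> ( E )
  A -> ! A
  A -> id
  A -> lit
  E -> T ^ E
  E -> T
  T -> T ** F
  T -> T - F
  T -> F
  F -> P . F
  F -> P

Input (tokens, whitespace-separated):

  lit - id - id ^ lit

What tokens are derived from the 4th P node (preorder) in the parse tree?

lit

[E [T [T [T [F [P [A lit]]]] - [F [P [A id]]]] - [F [P [A id]]]] ^ [E [T [F [P [A lit]]]]]]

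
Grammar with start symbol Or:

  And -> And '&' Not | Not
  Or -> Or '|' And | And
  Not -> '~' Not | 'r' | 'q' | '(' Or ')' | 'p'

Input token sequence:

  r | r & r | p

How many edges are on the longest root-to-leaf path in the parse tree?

[Or [Or [Or [And [Not r]]] | [And [And [Not r]] & [Not r]]] | [And [Not p]]]

5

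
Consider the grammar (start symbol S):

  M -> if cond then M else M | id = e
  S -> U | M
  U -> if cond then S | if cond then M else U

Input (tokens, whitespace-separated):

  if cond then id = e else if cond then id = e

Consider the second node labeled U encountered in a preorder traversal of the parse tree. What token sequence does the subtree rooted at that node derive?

[S [U if cond then [M id = e] else [U if cond then [S [M id = e]]]]]

if cond then id = e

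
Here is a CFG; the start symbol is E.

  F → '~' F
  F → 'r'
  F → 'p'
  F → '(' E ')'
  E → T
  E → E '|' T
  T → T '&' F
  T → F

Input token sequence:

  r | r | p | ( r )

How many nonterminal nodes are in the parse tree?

15

[E [E [E [E [T [F r]]] | [T [F r]]] | [T [F p]]] | [T [F ( [E [T [F r]]] )]]]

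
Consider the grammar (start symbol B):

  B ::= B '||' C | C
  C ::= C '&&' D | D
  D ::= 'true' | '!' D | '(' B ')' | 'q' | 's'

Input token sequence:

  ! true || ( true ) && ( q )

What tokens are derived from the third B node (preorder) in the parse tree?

true

[B [B [C [D ! [D true]]]] || [C [C [D ( [B [C [D true]]] )]] && [D ( [B [C [D q]]] )]]]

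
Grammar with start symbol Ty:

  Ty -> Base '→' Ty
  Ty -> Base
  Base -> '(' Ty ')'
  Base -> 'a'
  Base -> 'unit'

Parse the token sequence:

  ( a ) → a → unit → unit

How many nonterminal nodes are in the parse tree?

[Ty [Base ( [Ty [Base a]] )] → [Ty [Base a] → [Ty [Base unit] → [Ty [Base unit]]]]]

10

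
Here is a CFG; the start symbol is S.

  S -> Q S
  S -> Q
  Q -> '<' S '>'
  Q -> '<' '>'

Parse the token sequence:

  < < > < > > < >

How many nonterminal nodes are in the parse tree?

8

[S [Q < [S [Q < >] [S [Q < >]]] >] [S [Q < >]]]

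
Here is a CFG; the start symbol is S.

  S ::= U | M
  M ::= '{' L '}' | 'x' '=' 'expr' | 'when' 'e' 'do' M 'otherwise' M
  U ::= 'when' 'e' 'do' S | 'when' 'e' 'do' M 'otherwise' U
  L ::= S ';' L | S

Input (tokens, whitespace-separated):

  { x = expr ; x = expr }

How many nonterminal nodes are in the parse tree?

8

[S [M { [L [S [M x = expr]] ; [L [S [M x = expr]]]] }]]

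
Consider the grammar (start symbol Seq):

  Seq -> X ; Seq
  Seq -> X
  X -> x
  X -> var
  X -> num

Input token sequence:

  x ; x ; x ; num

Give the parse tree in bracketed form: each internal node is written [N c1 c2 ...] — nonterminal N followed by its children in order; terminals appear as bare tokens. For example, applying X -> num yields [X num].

[Seq [X x] ; [Seq [X x] ; [Seq [X x] ; [Seq [X num]]]]]

Seq
X ; Seq
x ; Seq
x ; X ; Seq
x ; x ; Seq
x ; x ; X ; Seq
x ; x ; x ; Seq
x ; x ; x ; X
x ; x ; x ; num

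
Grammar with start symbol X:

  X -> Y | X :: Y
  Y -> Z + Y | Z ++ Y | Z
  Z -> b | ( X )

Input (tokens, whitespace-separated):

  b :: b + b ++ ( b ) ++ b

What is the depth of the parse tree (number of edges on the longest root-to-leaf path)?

[X [X [Y [Z b]]] :: [Y [Z b] + [Y [Z b] ++ [Y [Z ( [X [Y [Z b]]] )] ++ [Y [Z b]]]]]]

8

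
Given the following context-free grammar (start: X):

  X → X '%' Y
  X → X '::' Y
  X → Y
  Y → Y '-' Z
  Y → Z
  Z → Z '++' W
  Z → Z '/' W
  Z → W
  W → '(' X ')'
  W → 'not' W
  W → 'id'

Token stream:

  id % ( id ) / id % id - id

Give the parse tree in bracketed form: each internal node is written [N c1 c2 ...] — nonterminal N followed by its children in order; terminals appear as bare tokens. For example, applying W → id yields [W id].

X
X % Y
X % Y % Y
Y % Y % Y
Z % Y % Y
W % Y % Y
id % Y % Y
id % Z % Y
id % Z / W % Y
id % W / W % Y
id % ( X ) / W % Y
id % ( Y ) / W % Y
id % ( Z ) / W % Y
id % ( W ) / W % Y
id % ( id ) / W % Y
id % ( id ) / id % Y
id % ( id ) / id % Y - Z
id % ( id ) / id % Z - Z
id % ( id ) / id % W - Z
id % ( id ) / id % id - Z
id % ( id ) / id % id - W
id % ( id ) / id % id - id

[X [X [X [Y [Z [W id]]]] % [Y [Z [Z [W ( [X [Y [Z [W id]]]] )]] / [W id]]]] % [Y [Y [Z [W id]]] - [Z [W id]]]]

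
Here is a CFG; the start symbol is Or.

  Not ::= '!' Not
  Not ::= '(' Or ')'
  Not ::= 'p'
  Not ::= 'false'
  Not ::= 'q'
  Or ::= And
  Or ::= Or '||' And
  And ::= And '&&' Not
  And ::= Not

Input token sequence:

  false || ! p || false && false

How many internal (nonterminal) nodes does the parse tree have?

[Or [Or [Or [And [Not false]]] || [And [Not ! [Not p]]]] || [And [And [Not false]] && [Not false]]]

12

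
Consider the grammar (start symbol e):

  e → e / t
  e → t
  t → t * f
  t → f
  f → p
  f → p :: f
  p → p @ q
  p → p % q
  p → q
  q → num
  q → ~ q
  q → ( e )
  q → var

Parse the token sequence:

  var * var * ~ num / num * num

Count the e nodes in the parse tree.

[e [e [t [t [t [f [p [q var]]]] * [f [p [q var]]]] * [f [p [q ~ [q num]]]]]] / [t [t [f [p [q num]]]] * [f [p [q num]]]]]

2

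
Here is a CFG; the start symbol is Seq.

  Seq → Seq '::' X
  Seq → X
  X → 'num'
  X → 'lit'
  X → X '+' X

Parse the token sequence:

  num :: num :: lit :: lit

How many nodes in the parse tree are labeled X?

4

[Seq [Seq [Seq [Seq [X num]] :: [X num]] :: [X lit]] :: [X lit]]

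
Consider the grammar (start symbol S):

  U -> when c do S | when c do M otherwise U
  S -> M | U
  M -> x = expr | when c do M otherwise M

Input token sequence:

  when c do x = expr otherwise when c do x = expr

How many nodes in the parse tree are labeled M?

[S [U when c do [M x = expr] otherwise [U when c do [S [M x = expr]]]]]

2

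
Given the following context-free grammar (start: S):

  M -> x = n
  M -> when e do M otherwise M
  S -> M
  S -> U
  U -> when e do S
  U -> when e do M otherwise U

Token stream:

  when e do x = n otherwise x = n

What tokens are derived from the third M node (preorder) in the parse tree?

[S [M when e do [M x = n] otherwise [M x = n]]]

x = n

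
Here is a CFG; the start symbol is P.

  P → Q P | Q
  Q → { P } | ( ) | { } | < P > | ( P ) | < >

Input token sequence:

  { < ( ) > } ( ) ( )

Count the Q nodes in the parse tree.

5

[P [Q { [P [Q < [P [Q ( )]] >]] }] [P [Q ( )] [P [Q ( )]]]]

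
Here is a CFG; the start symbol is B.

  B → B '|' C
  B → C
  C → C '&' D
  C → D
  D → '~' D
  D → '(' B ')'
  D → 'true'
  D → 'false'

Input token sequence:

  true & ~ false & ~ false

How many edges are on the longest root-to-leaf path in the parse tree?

5

[B [C [C [C [D true]] & [D ~ [D false]]] & [D ~ [D false]]]]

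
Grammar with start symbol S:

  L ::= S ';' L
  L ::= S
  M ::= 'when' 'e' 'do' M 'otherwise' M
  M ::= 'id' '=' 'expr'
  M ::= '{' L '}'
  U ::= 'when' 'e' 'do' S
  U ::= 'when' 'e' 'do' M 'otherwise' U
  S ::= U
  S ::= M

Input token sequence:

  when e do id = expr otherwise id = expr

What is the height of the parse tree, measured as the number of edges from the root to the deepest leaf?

[S [M when e do [M id = expr] otherwise [M id = expr]]]

3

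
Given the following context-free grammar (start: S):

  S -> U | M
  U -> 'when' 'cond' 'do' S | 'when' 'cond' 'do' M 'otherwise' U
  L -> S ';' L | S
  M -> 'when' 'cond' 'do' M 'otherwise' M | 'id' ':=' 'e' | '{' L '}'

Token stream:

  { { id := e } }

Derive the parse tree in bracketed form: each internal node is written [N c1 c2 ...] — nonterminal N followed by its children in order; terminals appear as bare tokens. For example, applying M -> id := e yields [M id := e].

[S [M { [L [S [M { [L [S [M id := e]]] }]]] }]]

S
M
{ L }
{ S }
{ M }
{ { L } }
{ { S } }
{ { M } }
{ { id := e } }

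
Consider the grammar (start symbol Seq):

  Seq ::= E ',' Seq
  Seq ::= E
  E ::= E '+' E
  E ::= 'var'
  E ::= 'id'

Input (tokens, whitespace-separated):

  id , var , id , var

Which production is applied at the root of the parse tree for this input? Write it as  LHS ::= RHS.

[Seq [E id] , [Seq [E var] , [Seq [E id] , [Seq [E var]]]]]

Seq ::= E ',' Seq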